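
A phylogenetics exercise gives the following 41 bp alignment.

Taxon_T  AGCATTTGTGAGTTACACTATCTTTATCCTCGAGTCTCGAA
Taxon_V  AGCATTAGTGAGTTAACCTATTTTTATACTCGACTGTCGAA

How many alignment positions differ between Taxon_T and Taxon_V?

7

The sequences differ at positions 7 (T/A), 16 (C/A), 17 (A/C), 22 (C/T), 28 (C/A), 34 (G/C), 36 (C/G).
That gives 7 mismatches out of 41 aligned sites, so the Hamming distance is 7.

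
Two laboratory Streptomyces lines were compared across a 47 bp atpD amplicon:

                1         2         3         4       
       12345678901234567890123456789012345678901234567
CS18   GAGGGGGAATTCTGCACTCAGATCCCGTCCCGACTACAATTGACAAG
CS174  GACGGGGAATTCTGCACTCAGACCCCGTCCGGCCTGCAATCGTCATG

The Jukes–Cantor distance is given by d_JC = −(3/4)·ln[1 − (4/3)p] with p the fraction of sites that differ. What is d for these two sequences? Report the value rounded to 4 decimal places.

0.1931

Differing sites — 3:G/C; 23:T/C; 31:C/G; 33:A/C; 36:A/G; 41:T/C; 43:A/T; 46:A/T.
p = 8/47 = 0.170213.
d = −0.75 · ln(1 − (4/3)·0.170213) = −0.75 · ln(0.773049) = −0.75 · (-0.257413) = 0.1931.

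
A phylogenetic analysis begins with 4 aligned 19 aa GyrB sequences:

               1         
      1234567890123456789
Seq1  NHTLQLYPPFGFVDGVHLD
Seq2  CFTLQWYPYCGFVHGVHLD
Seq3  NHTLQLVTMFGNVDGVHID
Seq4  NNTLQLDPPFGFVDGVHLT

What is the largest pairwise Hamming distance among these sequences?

Pairwise Hamming distances:
  Seq1 vs Seq2: 6
  Seq1 vs Seq3: 5
  Seq1 vs Seq4: 3
  Seq2 vs Seq3: 10
  Seq2 vs Seq4: 8
  Seq3 vs Seq4: 7
The largest is 10, between Seq2 and Seq3.

10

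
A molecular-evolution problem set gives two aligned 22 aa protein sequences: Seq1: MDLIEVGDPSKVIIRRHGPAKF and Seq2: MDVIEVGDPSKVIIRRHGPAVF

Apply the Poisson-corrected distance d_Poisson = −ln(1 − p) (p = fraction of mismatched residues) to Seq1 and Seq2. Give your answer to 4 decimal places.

Differing sites — 3:L/V; 21:K/V.
p = 2/22 = 0.090909.
d = −ln(1 − 0.090909) = −ln(0.909091) = 0.0953.

0.0953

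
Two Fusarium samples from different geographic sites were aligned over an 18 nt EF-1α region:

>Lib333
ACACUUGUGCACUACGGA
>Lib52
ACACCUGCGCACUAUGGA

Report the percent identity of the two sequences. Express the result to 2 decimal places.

83.33%

The sequences differ at positions 5 (U/C), 8 (U/C), 15 (C/U).
15 of the 18 sites match, so the percent identity is 15/18 × 100 = 83.33%.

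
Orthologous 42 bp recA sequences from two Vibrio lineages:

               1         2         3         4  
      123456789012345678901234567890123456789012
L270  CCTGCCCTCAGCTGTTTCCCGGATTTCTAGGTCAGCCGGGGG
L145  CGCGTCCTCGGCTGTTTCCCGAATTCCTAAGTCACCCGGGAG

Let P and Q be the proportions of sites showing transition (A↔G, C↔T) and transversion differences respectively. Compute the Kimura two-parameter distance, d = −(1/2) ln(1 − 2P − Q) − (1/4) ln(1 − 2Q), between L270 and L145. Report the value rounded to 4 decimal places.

0.2648

Differing sites — 2:C/G (Tv); 3:T/C (Ti); 5:C/T (Ti); 10:A/G (Ti); 22:G/A (Ti); 26:T/C (Ti); 30:G/A (Ti); 35:G/C (Tv); 41:G/A (Ti).
Of the 9 differences, 7 transitions and 2 transversions over 42 sites: P = 7/42 = 0.166667, Q = 2/42 = 0.047619.
d = −0.5·ln(0.619047) − 0.25·ln(0.904762) = −0.5·(-0.479574) − 0.25·(-0.100083) = 0.2648.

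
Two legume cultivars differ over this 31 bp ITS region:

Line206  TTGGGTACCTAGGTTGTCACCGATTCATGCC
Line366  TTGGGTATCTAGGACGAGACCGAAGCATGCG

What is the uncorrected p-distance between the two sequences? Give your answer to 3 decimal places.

The sequences differ at positions 8 (C/T), 14 (T/A), 15 (T/C), 17 (T/A), 18 (C/G), 24 (T/A), 25 (T/G), 31 (C/G).
There are 8 differences over 31 sites, so p = 8/31 = 0.258.

0.258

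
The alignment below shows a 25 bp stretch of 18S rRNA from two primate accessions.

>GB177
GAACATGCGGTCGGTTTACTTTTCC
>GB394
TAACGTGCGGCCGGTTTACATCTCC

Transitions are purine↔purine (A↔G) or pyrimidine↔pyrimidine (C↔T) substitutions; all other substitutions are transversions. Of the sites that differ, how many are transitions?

Differing sites — 1:G/T (Tv); 5:A/G (Ti); 11:T/C (Ti); 20:T/A (Tv); 22:T/C (Ti).
Of the 5 differences, 3 transitions and 2 transversions, so the answer is 3.

3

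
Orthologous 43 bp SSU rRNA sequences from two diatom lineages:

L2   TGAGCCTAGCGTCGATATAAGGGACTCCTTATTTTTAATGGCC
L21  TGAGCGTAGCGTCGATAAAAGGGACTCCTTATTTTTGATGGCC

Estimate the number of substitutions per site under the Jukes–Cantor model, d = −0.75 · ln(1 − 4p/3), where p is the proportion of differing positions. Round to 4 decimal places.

0.0732

The sequences differ at positions 6 (C/G), 18 (T/A), 37 (A/G).
p = 3/43 = 0.069767.
d = −0.75 · ln(1 − (4/3)·0.069767) = −0.75 · ln(0.906977) = −0.75 · (-0.097638) = 0.0732.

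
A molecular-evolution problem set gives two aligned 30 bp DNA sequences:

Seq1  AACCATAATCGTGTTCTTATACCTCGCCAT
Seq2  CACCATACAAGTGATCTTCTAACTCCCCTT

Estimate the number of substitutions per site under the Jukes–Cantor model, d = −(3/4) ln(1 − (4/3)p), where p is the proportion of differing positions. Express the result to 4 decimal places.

0.3831

The sequences differ at positions 1 (A/C), 8 (A/C), 9 (T/A), 10 (C/A), 14 (T/A), 19 (A/C), 22 (C/A), 26 (G/C), 29 (A/T).
p = 9/30 = 0.300000.
d = −0.75 · ln(1 − (4/3)·0.300000) = −0.75 · ln(0.600000) = −0.75 · (-0.510826) = 0.3831.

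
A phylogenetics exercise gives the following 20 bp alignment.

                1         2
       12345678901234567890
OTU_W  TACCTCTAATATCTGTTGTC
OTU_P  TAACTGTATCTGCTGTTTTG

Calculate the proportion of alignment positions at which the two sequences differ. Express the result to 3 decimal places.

0.400

Differing sites — 3:C/A; 6:C/G; 9:A/T; 10:T/C; 11:A/T; 12:T/G; 18:G/T; 20:C/G.
There are 8 differences over 20 sites, so p = 8/20 = 0.400.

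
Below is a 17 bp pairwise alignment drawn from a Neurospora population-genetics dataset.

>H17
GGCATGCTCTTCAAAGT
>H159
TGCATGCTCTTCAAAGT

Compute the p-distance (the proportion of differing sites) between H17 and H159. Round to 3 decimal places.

0.059

The sequences differ at position 1 (G/T).
There are 1 differences over 17 sites, so p = 1/17 = 0.059.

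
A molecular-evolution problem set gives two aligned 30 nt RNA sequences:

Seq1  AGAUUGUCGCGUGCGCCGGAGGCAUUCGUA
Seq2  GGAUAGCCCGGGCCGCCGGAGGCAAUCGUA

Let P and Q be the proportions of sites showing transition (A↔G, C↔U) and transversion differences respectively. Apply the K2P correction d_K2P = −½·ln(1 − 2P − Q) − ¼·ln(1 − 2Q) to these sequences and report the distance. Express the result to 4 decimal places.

Mismatches occur at site 1 (A↔G, transition), site 5 (U↔A, transversion), site 7 (U↔C, transition), site 9 (G↔C, transversion), site 10 (C↔G, transversion), site 12 (U↔G, transversion), site 13 (G↔C, transversion), site 25 (U↔A, transversion).
Of the 8 differences, 2 transitions and 6 transversions over 30 sites: P = 2/30 = 0.066667, Q = 6/30 = 0.200000.
d = −0.5·ln(0.666666) − 0.25·ln(0.600000) = −0.5·(-0.405466) − 0.25·(-0.510826) = 0.3304.

0.3304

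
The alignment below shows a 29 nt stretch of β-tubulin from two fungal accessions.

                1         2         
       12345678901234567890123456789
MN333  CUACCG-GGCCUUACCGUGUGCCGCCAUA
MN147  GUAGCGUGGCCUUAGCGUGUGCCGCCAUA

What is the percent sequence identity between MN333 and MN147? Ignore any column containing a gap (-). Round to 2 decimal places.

89.29%

Excluding the 1 gap column leaves 28 comparable sites.
Differing sites — 1:C/G; 4:C/G; 15:C/G.
25 of the 28 comparable sites match, so the percent identity is 25/28 × 100 = 89.29%.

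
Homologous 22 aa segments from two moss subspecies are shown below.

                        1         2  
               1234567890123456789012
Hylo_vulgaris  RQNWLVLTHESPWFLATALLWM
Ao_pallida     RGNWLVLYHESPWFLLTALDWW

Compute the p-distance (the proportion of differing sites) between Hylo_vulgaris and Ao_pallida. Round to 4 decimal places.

Differing sites — 2:Q/G; 8:T/Y; 16:A/L; 20:L/D; 22:M/W.
There are 5 differences over 22 sites, so p = 5/22 = 0.2273.

0.2273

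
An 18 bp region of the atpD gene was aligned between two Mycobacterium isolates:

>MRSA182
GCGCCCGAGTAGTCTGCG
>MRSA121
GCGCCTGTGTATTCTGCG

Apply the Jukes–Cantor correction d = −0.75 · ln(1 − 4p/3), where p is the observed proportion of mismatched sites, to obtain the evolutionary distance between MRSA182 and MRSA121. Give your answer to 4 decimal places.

0.1885

The sequences differ at positions 6 (C/T), 8 (A/T), 12 (G/T).
p = 3/18 = 0.166667.
d = −0.75 · ln(1 − (4/3)·0.166667) = −0.75 · ln(0.777777) = −0.75 · (-0.251315) = 0.1885.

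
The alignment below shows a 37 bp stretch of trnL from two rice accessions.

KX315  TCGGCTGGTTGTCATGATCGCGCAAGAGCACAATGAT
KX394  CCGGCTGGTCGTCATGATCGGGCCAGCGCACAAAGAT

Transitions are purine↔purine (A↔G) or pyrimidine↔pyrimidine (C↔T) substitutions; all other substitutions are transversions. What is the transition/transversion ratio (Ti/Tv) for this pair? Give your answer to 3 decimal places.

0.500

The sequences differ at positions 1 (T/C, transition), 10 (T/C, transition), 21 (C/G, transversion), 24 (A/C, transversion), 27 (A/C, transversion), 34 (T/A, transversion).
Of the 6 differences, 2 transitions and 4 transversions, so Ti/Tv = 2/4 = 0.500.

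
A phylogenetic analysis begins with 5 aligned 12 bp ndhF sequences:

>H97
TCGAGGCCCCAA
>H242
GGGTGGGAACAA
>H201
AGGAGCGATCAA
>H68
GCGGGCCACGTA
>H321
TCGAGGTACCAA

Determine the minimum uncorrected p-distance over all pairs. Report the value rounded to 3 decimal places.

0.167

Pairwise Hamming distances:
  H97 vs H242: 6
  H97 vs H201: 6
  H97 vs H68: 6
  H97 vs H321: 2
  H242 vs H201: 4
  H242 vs H68: 7
  H242 vs H321: 5
  H201 vs H68: 7
  H201 vs H321: 5
  H68 vs H321: 6
The smallest is 2 mismatches, between H97 and H321; p = 2/12 = 0.167.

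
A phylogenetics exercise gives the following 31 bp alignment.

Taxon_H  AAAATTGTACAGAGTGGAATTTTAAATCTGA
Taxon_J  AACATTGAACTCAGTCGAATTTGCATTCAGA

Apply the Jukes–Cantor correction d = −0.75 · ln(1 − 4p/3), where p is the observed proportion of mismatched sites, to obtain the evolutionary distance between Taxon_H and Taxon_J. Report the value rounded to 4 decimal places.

0.3672

Differing sites — 3:A/C; 8:T/A; 11:A/T; 12:G/C; 16:G/C; 23:T/G; 24:A/C; 26:A/T; 29:T/A.
p = 9/31 = 0.290323.
d = −0.75 · ln(1 − (4/3)·0.290323) = −0.75 · ln(0.612903) = −0.75 · (-0.489549) = 0.3672.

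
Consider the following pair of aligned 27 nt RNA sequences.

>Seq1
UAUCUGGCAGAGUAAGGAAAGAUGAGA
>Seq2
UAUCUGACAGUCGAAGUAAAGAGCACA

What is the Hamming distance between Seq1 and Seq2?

8

Differing sites — 7:G/A; 11:A/U; 12:G/C; 13:U/G; 17:G/U; 23:U/G; 24:G/C; 26:G/C.
That gives 8 mismatches out of 27 aligned sites, so the Hamming distance is 8.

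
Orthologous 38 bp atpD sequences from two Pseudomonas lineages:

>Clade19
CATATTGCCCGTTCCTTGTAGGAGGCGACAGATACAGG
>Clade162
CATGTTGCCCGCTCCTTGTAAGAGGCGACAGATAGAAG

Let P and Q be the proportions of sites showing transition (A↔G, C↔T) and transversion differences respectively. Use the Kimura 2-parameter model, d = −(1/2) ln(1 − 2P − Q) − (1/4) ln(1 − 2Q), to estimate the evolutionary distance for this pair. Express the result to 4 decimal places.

Mismatches occur at site 4 (A/G, transition), site 12 (T/C, transition), site 21 (G/A, transition), site 35 (C/G, transversion), site 37 (G/A, transition).
Of the 5 differences, 4 transitions and 1 transversion over 38 sites: P = 4/38 = 0.105263, Q = 1/38 = 0.026316.
d = −0.5·ln(0.763158) − 0.25·ln(0.947368) = −0.5·(-0.270290) − 0.25·(-0.054068) = 0.1487.

0.1487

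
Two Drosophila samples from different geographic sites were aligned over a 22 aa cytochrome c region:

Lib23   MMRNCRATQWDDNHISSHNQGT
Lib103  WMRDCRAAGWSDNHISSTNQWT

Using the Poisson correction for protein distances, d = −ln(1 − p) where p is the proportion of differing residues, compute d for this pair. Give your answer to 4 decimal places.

0.3830

The sequences differ at positions 1 (M/W), 4 (N/D), 8 (T/A), 9 (Q/G), 11 (D/S), 18 (H/T), 21 (G/W).
p = 7/22 = 0.318182.
d = −ln(1 − 0.318182) = −ln(0.681818) = 0.3830.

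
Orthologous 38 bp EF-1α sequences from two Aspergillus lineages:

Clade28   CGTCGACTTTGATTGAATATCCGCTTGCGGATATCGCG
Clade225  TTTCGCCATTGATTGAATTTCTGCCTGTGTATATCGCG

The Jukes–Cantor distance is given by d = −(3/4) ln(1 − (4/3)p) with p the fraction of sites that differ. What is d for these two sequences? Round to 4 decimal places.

0.2846

Differing sites — 1:C/T; 2:G/T; 6:A/C; 8:T/A; 19:A/T; 22:C/T; 25:T/C; 28:C/T; 30:G/T.
p = 9/38 = 0.236842.
d = −0.75 · ln(1 − (4/3)·0.236842) = −0.75 · ln(0.684211) = −0.75 · (-0.379489) = 0.2846.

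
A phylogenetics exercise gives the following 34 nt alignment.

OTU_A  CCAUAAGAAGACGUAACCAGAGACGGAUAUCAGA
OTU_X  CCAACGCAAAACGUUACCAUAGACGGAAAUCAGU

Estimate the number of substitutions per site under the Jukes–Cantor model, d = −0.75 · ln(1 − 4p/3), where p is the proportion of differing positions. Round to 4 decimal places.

0.3265

Differing sites — 4:U/A; 5:A/C; 6:A/G; 7:G/C; 10:G/A; 15:A/U; 20:G/U; 28:U/A; 34:A/U.
p = 9/34 = 0.264706.
d = −0.75 · ln(1 − (4/3)·0.264706) = −0.75 · ln(0.647059) = −0.75 · (-0.435318) = 0.3265.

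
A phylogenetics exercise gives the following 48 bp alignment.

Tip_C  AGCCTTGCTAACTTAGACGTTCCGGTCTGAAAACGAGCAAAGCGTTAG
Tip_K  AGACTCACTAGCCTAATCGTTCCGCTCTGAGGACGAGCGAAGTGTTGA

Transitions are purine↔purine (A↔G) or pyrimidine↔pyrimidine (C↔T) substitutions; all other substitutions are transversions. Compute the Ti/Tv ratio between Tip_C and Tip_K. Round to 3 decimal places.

Mismatches occur at site 3 (C↔A, transversion), site 6 (T↔C, transition), site 7 (G↔A, transition), site 11 (A↔G, transition), site 13 (T↔C, transition), site 16 (G↔A, transition), site 17 (A↔T, transversion), site 25 (G↔C, transversion), site 31 (A↔G, transition), site 32 (A↔G, transition), site 39 (A↔G, transition), site 43 (C↔T, transition), site 47 (A↔G, transition), site 48 (G↔A, transition).
Of the 14 differences, 11 transitions and 3 transversions, so Ti/Tv = 11/3 = 3.667.

3.667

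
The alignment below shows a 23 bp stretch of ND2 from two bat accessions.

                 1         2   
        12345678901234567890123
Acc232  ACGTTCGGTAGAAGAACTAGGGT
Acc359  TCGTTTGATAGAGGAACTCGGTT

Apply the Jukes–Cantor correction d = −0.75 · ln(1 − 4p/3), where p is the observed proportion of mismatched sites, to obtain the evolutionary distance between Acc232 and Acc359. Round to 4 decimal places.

Mismatches occur at site 1 (A↔T), site 6 (C↔T), site 8 (G↔A), site 13 (A↔G), site 19 (A↔C), site 22 (G↔T).
p = 6/23 = 0.260870.
d = −0.75 · ln(1 − (4/3)·0.260870) = −0.75 · ln(0.652173) = −0.75 · (-0.427445) = 0.3206.

0.3206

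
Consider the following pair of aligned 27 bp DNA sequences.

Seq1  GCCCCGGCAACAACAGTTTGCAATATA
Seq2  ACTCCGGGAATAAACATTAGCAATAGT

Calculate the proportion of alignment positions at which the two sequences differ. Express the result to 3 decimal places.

Mismatches occur at site 1 (G→A), site 3 (C→T), site 8 (C→G), site 11 (C→T), site 14 (C→A), site 15 (A→C), site 16 (G→A), site 19 (T→A), site 26 (T→G), site 27 (A→T).
There are 10 differences over 27 sites, so p = 10/27 = 0.370.

0.370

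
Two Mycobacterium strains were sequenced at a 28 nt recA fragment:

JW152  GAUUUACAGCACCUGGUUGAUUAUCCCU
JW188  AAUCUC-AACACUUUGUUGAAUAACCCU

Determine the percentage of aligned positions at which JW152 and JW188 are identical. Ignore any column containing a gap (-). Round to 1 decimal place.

70.4%

Excluding the 1 gap column leaves 27 comparable sites.
The sequences differ at positions 1 (G/A), 4 (U/C), 6 (A/C), 9 (G/A), 13 (C/U), 15 (G/U), 21 (U/A), 24 (U/A).
19 of the 27 comparable sites match, so the percent identity is 19/27 × 100 = 70.4%.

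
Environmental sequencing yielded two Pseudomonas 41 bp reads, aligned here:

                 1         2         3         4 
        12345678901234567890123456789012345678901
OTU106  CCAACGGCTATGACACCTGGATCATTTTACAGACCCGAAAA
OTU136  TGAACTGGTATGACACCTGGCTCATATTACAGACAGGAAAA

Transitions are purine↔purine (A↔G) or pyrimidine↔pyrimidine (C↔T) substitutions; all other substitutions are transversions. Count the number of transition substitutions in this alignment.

Differing sites — 1:C/T (Ti); 2:C/G (Tv); 6:G/T (Tv); 8:C/G (Tv); 21:A/C (Tv); 26:T/A (Tv); 35:C/A (Tv); 36:C/G (Tv).
Of the 8 differences, 1 transition and 7 transversions, so the answer is 1.

1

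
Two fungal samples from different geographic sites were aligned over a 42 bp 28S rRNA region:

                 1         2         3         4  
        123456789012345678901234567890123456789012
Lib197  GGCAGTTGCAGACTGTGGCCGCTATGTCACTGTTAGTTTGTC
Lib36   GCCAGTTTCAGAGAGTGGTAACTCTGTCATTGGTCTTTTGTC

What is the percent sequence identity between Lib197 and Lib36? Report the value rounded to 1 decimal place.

Differing sites — 2:G/C; 8:G/T; 13:C/G; 14:T/A; 19:C/T; 20:C/A; 21:G/A; 24:A/C; 30:C/T; 33:T/G; 35:A/C; 36:G/T.
30 of the 42 sites match, so the percent identity is 30/42 × 100 = 71.4%.

71.4%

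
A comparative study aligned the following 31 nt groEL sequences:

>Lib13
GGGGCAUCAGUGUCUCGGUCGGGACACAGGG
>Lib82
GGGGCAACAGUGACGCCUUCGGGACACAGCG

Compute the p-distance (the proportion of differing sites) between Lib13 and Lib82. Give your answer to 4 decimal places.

The sequences differ at positions 7 (U/A), 13 (U/A), 15 (U/G), 17 (G/C), 18 (G/U), 30 (G/C).
There are 6 differences over 31 sites, so p = 6/31 = 0.1935.

0.1935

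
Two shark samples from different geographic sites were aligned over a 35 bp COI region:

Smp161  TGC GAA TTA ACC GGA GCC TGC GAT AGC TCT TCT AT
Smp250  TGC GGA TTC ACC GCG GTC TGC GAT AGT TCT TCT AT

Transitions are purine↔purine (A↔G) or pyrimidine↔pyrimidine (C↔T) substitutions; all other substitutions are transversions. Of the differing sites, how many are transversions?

2

Mismatches occur at site 5 (A/G, transition), site 9 (A/C, transversion), site 14 (G/C, transversion), site 15 (A/G, transition), site 17 (C/T, transition), site 27 (C/T, transition).
Of the 6 differences, 4 transitions and 2 transversions, so the answer is 2.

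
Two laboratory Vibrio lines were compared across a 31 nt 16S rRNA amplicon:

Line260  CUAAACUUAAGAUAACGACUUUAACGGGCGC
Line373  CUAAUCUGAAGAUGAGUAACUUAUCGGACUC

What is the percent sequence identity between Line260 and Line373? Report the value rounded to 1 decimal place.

Mismatches occur at site 5 (A/U), site 8 (U/G), site 14 (A/G), site 16 (C/G), site 17 (G/U), site 19 (C/A), site 20 (U/C), site 24 (A/U), site 28 (G/A), site 30 (G/U).
21 of the 31 sites match, so the percent identity is 21/31 × 100 = 67.7%.

67.7%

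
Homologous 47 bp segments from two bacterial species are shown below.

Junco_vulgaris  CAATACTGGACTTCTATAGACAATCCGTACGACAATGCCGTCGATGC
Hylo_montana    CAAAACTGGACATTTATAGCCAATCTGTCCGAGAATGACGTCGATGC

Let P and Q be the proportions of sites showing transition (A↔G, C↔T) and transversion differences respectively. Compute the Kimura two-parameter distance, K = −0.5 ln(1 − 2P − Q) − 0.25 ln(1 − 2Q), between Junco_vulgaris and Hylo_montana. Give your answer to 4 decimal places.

Differing sites — 4:T/A (Tv); 12:T/A (Tv); 14:C/T (Ti); 20:A/C (Tv); 26:C/T (Ti); 29:A/C (Tv); 33:C/G (Tv); 38:C/A (Tv).
Of the 8 differences, 2 transitions and 6 transversions over 47 sites: P = 2/47 = 0.042553, Q = 6/47 = 0.127660.
d = −0.5·ln(0.787234) − 0.25·ln(0.744680) = −0.5·(-0.239230) − 0.25·(-0.294801) = 0.1933.

0.1933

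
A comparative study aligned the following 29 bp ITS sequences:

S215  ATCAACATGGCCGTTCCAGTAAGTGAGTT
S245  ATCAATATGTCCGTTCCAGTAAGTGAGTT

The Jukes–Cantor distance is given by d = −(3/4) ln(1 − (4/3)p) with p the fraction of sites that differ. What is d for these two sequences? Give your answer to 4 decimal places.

Mismatches occur at site 6 (C→T), site 10 (G→T).
p = 2/29 = 0.068966.
d = −0.75 · ln(1 − (4/3)·0.068966) = −0.75 · ln(0.908045) = −0.75 · (-0.096461) = 0.0723.

0.0723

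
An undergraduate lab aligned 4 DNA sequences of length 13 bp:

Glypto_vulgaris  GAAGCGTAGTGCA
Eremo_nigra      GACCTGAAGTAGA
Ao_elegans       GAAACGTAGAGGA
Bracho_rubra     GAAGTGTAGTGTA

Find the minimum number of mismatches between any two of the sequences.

Pairwise Hamming distances:
  Glypto_vulgaris vs Eremo_nigra: 6
  Glypto_vulgaris vs Ao_elegans: 3
  Glypto_vulgaris vs Bracho_rubra: 2
  Eremo_nigra vs Ao_elegans: 6
  Eremo_nigra vs Bracho_rubra: 5
  Ao_elegans vs Bracho_rubra: 4
The smallest is 2, between Glypto_vulgaris and Bracho_rubra.

2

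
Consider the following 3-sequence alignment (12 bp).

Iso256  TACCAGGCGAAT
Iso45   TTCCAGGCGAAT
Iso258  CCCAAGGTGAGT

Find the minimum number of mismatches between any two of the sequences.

Pairwise Hamming distances:
  Iso256 vs Iso45: 1
  Iso256 vs Iso258: 5
  Iso45 vs Iso258: 5
The smallest is 1, between Iso256 and Iso45.

1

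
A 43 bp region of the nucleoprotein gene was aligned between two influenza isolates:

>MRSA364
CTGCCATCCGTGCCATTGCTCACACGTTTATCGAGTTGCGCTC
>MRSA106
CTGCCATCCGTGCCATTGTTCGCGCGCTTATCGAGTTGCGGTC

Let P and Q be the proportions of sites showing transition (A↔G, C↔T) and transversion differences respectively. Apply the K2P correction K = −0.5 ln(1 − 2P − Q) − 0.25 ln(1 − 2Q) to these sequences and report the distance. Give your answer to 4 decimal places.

0.1293

The sequences differ at positions 19 (C/T, transition), 22 (A/G, transition), 24 (A/G, transition), 27 (T/C, transition), 41 (C/G, transversion).
Of the 5 differences, 4 transitions and 1 transversion over 43 sites: P = 4/43 = 0.093023, Q = 1/43 = 0.023256.
d = −0.5·ln(0.790698) − 0.25·ln(0.953488) = −0.5·(-0.234839) − 0.25·(-0.047628) = 0.1293.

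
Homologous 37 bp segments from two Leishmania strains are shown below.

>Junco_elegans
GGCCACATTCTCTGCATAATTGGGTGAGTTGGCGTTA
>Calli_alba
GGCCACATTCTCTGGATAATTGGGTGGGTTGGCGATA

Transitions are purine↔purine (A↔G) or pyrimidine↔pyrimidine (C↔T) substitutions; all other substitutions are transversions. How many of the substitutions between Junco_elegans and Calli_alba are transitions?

1

Differing sites — 15:C/G (Tv); 27:A/G (Ti); 35:T/A (Tv).
Of the 3 differences, 1 transition and 2 transversions, so the answer is 1.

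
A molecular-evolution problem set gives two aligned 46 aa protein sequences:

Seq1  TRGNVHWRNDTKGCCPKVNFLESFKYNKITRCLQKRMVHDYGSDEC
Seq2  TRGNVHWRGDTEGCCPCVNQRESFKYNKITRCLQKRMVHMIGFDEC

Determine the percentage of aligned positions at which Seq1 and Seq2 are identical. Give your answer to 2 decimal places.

The sequences differ at positions 9 (N/G), 12 (K/E), 17 (K/C), 20 (F/Q), 21 (L/R), 40 (D/M), 41 (Y/I), 43 (S/F).
38 of the 46 sites match, so the percent identity is 38/46 × 100 = 82.61%.

82.61%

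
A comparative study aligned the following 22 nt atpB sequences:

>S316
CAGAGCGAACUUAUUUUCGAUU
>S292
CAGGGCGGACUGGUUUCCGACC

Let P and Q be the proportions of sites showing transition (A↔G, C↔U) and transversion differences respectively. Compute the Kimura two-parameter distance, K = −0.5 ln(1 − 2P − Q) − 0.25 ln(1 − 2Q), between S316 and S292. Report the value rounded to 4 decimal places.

0.4707

Differing sites — 4:A/G (Ti); 8:A/G (Ti); 12:U/G (Tv); 13:A/G (Ti); 17:U/C (Ti); 21:U/C (Ti); 22:U/C (Ti).
Of the 7 differences, 6 transitions and 1 transversion over 22 sites: P = 6/22 = 0.272727, Q = 1/22 = 0.045455.
d = −0.5·ln(0.409091) − 0.25·ln(0.909090) = −0.5·(-0.893818) − 0.25·(-0.095311) = 0.4707.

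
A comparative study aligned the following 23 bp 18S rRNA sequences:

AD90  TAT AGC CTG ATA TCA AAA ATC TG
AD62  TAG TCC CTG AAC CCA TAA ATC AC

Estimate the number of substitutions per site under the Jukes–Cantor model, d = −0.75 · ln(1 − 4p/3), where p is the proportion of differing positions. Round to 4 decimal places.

0.5532

The sequences differ at positions 3 (T/G), 4 (A/T), 5 (G/C), 11 (T/A), 12 (A/C), 13 (T/C), 16 (A/T), 22 (T/A), 23 (G/C).
p = 9/23 = 0.391304.
d = −0.75 · ln(1 − (4/3)·0.391304) = −0.75 · ln(0.478261) = −0.75 · (-0.737599) = 0.5532.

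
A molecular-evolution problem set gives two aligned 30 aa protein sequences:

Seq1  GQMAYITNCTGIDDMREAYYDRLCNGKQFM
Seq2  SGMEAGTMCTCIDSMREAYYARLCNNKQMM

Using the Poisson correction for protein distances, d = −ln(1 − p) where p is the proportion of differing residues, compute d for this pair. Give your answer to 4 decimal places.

Differing sites — 1:G/S; 2:Q/G; 4:A/E; 5:Y/A; 6:I/G; 8:N/M; 11:G/C; 14:D/S; 21:D/A; 26:G/N; 29:F/M.
p = 11/30 = 0.366667.
d = −ln(1 − 0.366667) = −ln(0.633333) = 0.4568.

0.4568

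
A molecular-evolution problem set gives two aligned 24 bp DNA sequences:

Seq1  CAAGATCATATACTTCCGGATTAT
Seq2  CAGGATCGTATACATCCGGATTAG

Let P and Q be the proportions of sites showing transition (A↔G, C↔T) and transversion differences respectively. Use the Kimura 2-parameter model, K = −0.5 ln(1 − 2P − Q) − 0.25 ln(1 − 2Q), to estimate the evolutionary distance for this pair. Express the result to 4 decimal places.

0.1894

Mismatches occur at site 3 (A/G, transition), site 8 (A/G, transition), site 14 (T/A, transversion), site 24 (T/G, transversion).
Of the 4 differences, 2 transitions and 2 transversions over 24 sites: P = 2/24 = 0.083333, Q = 2/24 = 0.083333.
d = −0.5·ln(0.750001) − 0.25·ln(0.833334) = −0.5·(-0.287681) − 0.25·(-0.182321) = 0.1894.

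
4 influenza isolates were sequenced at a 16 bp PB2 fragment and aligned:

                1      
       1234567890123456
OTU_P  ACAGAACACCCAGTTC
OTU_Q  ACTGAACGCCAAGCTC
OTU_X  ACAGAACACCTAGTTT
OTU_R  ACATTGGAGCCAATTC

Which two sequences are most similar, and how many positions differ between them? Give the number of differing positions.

Pairwise Hamming distances:
  OTU_P vs OTU_Q: 4
  OTU_P vs OTU_X: 2
  OTU_P vs OTU_R: 6
  OTU_Q vs OTU_X: 5
  OTU_Q vs OTU_R: 10
  OTU_X vs OTU_R: 8
The smallest is 2, between OTU_P and OTU_X.

2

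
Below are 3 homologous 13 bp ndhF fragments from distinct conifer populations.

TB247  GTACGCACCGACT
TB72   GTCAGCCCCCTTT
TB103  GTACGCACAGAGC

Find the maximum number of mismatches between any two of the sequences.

8

Pairwise Hamming distances:
  TB247 vs TB72: 6
  TB247 vs TB103: 3
  TB72 vs TB103: 8
The largest is 8, between TB72 and TB103.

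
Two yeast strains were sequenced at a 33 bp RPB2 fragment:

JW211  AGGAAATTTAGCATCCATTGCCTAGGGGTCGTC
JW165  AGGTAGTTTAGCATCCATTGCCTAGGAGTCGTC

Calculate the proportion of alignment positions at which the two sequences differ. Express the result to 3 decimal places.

0.091

Differing sites — 4:A/T; 6:A/G; 27:G/A.
There are 3 differences over 33 sites, so p = 3/33 = 0.091.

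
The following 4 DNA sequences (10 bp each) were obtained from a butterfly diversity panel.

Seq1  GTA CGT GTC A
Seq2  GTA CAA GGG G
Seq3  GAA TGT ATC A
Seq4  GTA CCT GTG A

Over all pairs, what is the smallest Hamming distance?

Pairwise Hamming distances:
  Seq1 vs Seq2: 5
  Seq1 vs Seq3: 3
  Seq1 vs Seq4: 2
  Seq2 vs Seq3: 8
  Seq2 vs Seq4: 4
  Seq3 vs Seq4: 5
The smallest is 2, between Seq1 and Seq4.

2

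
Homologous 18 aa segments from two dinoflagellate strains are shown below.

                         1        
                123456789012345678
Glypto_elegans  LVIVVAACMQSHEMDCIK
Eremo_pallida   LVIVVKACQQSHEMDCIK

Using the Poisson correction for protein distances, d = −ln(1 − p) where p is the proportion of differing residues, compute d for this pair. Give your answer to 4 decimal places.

0.1178

Differing sites — 6:A/K; 9:M/Q.
p = 2/18 = 0.111111.
d = −ln(1 − 0.111111) = −ln(0.888889) = 0.1178.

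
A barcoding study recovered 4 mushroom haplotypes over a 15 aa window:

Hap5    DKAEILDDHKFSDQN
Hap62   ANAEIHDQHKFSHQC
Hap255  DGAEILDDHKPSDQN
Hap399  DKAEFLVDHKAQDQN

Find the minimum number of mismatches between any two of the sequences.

2

Pairwise Hamming distances:
  Hap5 vs Hap62: 6
  Hap5 vs Hap255: 2
  Hap5 vs Hap399: 4
  Hap62 vs Hap255: 7
  Hap62 vs Hap399: 10
  Hap255 vs Hap399: 5
The smallest is 2, between Hap5 and Hap255.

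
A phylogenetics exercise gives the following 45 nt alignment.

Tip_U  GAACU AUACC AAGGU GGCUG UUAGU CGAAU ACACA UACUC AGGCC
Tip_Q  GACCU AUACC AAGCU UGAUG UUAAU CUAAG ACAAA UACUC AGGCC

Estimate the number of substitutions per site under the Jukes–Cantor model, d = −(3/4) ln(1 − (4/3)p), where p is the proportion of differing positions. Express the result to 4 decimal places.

0.2029

The sequences differ at positions 3 (A/C), 14 (G/C), 16 (G/U), 18 (C/A), 24 (G/A), 27 (G/U), 30 (U/G), 34 (C/A).
p = 8/45 = 0.177778.
d = −0.75 · ln(1 − (4/3)·0.177778) = −0.75 · ln(0.762963) = −0.75 · (-0.270546) = 0.2029.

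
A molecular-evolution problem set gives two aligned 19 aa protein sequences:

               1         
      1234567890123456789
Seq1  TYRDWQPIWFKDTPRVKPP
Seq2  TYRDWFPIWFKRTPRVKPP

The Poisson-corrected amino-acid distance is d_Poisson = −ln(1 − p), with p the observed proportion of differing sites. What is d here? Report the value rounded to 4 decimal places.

Differing sites — 6:Q/F; 12:D/R.
p = 2/19 = 0.105263.
d = −ln(1 − 0.105263) = −ln(0.894737) = 0.1112.

0.1112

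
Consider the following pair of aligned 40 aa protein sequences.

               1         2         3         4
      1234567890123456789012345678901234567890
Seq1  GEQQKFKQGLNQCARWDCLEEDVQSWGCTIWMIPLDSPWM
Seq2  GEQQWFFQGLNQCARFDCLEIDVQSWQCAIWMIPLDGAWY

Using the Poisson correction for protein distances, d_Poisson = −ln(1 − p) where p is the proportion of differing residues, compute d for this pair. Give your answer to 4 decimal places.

0.2549

Differing sites — 5:K/W; 7:K/F; 16:W/F; 21:E/I; 27:G/Q; 29:T/A; 37:S/G; 38:P/A; 40:M/Y.
p = 9/40 = 0.225000.
d = −ln(1 − 0.225000) = −ln(0.775000) = 0.2549.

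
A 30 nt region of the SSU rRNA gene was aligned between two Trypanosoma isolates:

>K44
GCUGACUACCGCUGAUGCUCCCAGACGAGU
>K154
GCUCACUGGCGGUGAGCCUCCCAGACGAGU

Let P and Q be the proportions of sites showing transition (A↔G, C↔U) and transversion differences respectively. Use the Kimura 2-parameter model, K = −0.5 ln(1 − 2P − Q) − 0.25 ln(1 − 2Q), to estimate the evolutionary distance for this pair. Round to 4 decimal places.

Mismatches occur at site 4 (G→C, transversion), site 8 (A→G, transition), site 9 (C→G, transversion), site 12 (C→G, transversion), site 16 (U→G, transversion), site 17 (G→C, transversion).
Of the 6 differences, 1 transition and 5 transversions over 30 sites: P = 1/30 = 0.033333, Q = 5/30 = 0.166667.
d = −0.5·ln(0.766667) − 0.25·ln(0.666666) = −0.5·(-0.265703) − 0.25·(-0.405466) = 0.2342.

0.2342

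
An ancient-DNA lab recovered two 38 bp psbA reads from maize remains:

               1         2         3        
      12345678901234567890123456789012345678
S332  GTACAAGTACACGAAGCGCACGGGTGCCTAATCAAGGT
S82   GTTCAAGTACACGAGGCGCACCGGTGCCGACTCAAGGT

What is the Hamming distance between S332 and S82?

Mismatches occur at site 3 (A↔T), site 15 (A↔G), site 22 (G↔C), site 29 (T↔G), site 31 (A↔C).
That gives 5 mismatches out of 38 aligned sites, so the Hamming distance is 5.

5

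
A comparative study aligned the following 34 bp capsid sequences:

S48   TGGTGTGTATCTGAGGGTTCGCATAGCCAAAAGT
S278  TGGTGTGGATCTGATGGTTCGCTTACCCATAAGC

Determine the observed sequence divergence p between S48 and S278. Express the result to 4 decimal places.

The sequences differ at positions 8 (T/G), 15 (G/T), 23 (A/T), 26 (G/C), 30 (A/T), 34 (T/C).
There are 6 differences over 34 sites, so p = 6/34 = 0.1765.

0.1765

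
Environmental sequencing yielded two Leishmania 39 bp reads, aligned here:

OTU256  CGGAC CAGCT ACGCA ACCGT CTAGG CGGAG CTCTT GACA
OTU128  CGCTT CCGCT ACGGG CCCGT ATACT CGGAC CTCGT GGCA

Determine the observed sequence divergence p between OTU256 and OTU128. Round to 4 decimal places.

0.3333

Differing sites — 3:G/C; 4:A/T; 5:C/T; 7:A/C; 14:C/G; 15:A/G; 16:A/C; 21:C/A; 24:G/C; 25:G/T; 30:G/C; 34:T/G; 37:A/G.
There are 13 differences over 39 sites, so p = 13/39 = 0.3333.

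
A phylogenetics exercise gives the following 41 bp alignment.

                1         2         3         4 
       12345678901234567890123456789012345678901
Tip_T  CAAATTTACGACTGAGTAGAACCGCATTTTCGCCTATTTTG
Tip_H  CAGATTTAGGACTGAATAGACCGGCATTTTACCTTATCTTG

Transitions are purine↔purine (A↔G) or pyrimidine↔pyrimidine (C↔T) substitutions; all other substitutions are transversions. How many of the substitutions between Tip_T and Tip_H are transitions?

4

Differing sites — 3:A/G (Ti); 9:C/G (Tv); 16:G/A (Ti); 21:A/C (Tv); 23:C/G (Tv); 31:C/A (Tv); 32:G/C (Tv); 34:C/T (Ti); 38:T/C (Ti).
Of the 9 differences, 4 transitions and 5 transversions, so the answer is 4.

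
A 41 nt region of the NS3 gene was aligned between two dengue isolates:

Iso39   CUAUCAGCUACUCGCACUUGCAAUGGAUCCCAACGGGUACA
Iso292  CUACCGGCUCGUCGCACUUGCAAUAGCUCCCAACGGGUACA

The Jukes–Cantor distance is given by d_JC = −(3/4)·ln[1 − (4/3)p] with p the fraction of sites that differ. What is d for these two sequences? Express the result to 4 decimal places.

Differing sites — 4:U/C; 6:A/G; 10:A/C; 11:C/G; 25:G/A; 27:A/C.
p = 6/41 = 0.146341.
d = −0.75 · ln(1 − (4/3)·0.146341) = −0.75 · ln(0.804879) = −0.75 · (-0.217063) = 0.1628.

0.1628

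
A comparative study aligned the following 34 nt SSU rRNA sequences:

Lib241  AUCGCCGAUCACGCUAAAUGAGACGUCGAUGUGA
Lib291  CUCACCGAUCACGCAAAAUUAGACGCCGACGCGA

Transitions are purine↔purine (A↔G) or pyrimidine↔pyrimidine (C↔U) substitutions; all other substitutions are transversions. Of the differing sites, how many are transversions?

3

Mismatches occur at site 1 (A→C, transversion), site 4 (G→A, transition), site 15 (U→A, transversion), site 20 (G→U, transversion), site 26 (U→C, transition), site 30 (U→C, transition), site 32 (U→C, transition).
Of the 7 differences, 4 transitions and 3 transversions, so the answer is 3.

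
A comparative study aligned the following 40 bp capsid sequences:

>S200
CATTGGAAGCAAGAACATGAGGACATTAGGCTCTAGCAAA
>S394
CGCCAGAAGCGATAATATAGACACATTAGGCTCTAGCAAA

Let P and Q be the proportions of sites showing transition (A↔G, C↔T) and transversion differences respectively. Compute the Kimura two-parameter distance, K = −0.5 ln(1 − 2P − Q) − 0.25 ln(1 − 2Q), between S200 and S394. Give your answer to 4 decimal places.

0.3729

The sequences differ at positions 2 (A/G, transition), 3 (T/C, transition), 4 (T/C, transition), 5 (G/A, transition), 11 (A/G, transition), 13 (G/T, transversion), 16 (C/T, transition), 19 (G/A, transition), 20 (A/G, transition), 21 (G/A, transition), 22 (G/C, transversion).
Of the 11 differences, 9 transitions and 2 transversions over 40 sites: P = 9/40 = 0.225000, Q = 2/40 = 0.050000.
d = −0.5·ln(0.500000) − 0.25·ln(0.900000) = −0.5·(-0.693147) − 0.25·(-0.105361) = 0.3729.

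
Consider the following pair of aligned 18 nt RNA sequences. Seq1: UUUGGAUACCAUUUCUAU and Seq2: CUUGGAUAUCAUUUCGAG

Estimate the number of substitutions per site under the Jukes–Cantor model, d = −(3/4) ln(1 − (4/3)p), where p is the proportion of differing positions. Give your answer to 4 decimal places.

0.2635

The sequences differ at positions 1 (U/C), 9 (C/U), 16 (U/G), 18 (U/G).
p = 4/18 = 0.222222.
d = −0.75 · ln(1 − (4/3)·0.222222) = −0.75 · ln(0.703704) = −0.75 · (-0.351397) = 0.2635.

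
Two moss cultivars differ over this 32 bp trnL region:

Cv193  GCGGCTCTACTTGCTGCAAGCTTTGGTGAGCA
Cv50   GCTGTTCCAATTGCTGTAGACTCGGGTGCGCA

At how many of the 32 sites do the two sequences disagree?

10

Mismatches occur at site 3 (G→T), site 5 (C→T), site 8 (T→C), site 10 (C→A), site 17 (C→T), site 19 (A→G), site 20 (G→A), site 23 (T→C), site 24 (T→G), site 29 (A→C).
That gives 10 mismatches out of 32 aligned sites, so the Hamming distance is 10.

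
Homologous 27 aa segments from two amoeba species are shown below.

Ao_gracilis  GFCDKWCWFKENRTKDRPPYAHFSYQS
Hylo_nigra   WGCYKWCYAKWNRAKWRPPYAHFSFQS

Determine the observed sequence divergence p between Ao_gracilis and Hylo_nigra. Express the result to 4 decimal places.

Differing sites — 1:G/W; 2:F/G; 4:D/Y; 8:W/Y; 9:F/A; 11:E/W; 14:T/A; 16:D/W; 25:Y/F.
There are 9 differences over 27 sites, so p = 9/27 = 0.3333.

0.3333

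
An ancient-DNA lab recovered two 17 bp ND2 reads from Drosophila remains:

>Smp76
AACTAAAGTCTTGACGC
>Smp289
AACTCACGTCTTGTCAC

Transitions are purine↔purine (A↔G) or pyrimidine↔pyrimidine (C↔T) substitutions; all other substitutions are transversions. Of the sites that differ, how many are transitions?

1

Differing sites — 5:A/C (Tv); 7:A/C (Tv); 14:A/T (Tv); 16:G/A (Ti).
Of the 4 differences, 1 transition and 3 transversions, so the answer is 1.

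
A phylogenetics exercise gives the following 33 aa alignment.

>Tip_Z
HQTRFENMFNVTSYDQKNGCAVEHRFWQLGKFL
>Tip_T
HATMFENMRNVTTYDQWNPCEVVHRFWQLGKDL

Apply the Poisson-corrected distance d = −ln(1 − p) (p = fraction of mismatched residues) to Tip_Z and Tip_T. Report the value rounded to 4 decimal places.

0.3185

Differing sites — 2:Q/A; 4:R/M; 9:F/R; 13:S/T; 17:K/W; 19:G/P; 21:A/E; 23:E/V; 32:F/D.
p = 9/33 = 0.272727.
d = −ln(1 − 0.272727) = −ln(0.727273) = 0.3185.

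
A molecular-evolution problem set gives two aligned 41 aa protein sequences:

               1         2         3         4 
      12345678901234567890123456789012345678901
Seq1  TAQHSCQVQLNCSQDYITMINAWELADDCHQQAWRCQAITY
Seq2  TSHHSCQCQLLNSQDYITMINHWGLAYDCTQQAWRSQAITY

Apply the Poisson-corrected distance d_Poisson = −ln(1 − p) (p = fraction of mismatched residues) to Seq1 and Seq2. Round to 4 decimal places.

The sequences differ at positions 2 (A/S), 3 (Q/H), 8 (V/C), 11 (N/L), 12 (C/N), 22 (A/H), 24 (E/G), 27 (D/Y), 30 (H/T), 36 (C/S).
p = 10/41 = 0.243902.
d = −ln(1 − 0.243902) = −ln(0.756098) = 0.2796.

0.2796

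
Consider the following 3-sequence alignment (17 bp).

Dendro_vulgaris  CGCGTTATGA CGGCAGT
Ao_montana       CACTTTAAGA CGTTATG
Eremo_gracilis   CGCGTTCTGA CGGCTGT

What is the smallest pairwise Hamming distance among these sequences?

Pairwise Hamming distances:
  Dendro_vulgaris vs Ao_montana: 7
  Dendro_vulgaris vs Eremo_gracilis: 2
  Ao_montana vs Eremo_gracilis: 9
The smallest is 2, between Dendro_vulgaris and Eremo_gracilis.

2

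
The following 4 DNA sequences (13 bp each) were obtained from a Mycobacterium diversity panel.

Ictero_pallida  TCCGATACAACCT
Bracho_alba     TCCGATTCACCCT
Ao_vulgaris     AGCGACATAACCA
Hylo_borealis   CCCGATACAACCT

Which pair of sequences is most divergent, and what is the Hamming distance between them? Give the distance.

7

Pairwise Hamming distances:
  Ictero_pallida vs Bracho_alba: 2
  Ictero_pallida vs Ao_vulgaris: 5
  Ictero_pallida vs Hylo_borealis: 1
  Bracho_alba vs Ao_vulgaris: 7
  Bracho_alba vs Hylo_borealis: 3
  Ao_vulgaris vs Hylo_borealis: 5
The largest is 7, between Bracho_alba and Ao_vulgaris.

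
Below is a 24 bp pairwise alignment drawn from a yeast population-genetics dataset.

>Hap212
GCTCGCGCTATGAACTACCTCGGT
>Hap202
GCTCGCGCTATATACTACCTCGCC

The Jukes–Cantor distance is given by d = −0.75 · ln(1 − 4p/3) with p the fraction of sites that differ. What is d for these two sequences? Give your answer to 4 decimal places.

Mismatches occur at site 12 (G→A), site 13 (A→T), site 23 (G→C), site 24 (T→C).
p = 4/24 = 0.166667.
d = −0.75 · ln(1 − (4/3)·0.166667) = −0.75 · ln(0.777777) = −0.75 · (-0.251315) = 0.1885.

0.1885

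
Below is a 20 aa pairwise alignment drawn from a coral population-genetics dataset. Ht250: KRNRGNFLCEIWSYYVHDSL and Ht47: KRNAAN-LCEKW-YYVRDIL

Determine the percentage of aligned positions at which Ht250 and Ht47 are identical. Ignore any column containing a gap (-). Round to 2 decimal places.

Excluding the 2 gap columns leaves 18 comparable sites.
The sequences differ at positions 4 (R/A), 5 (G/A), 11 (I/K), 17 (H/R), 19 (S/I).
13 of the 18 comparable sites match, so the percent identity is 13/18 × 100 = 72.22%.

72.22%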